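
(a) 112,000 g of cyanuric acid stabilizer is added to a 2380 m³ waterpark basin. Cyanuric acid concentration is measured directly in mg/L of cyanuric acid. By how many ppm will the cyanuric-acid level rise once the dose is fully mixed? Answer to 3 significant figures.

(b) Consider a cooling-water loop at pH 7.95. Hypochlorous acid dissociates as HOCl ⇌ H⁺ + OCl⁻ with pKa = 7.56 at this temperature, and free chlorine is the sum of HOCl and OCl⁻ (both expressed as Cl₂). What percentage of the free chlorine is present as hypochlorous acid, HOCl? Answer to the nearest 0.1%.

(a) Volume: 2380 m³ = 2,380,000 L.
(a) Rise: 112,000 g / 2,380,000 L × 1000 = 47.06 mg/L.

(b) [OCl⁻]/[HOCl] = 10^(pH − pKa) = 10^(7.95 − 7.56) = 10^0.39 = 2.455.
(b) Fraction as HOCl = 1 / (1 + 2.455) = 0.2895.

(a) 47.1 ppm; (b) 28.9%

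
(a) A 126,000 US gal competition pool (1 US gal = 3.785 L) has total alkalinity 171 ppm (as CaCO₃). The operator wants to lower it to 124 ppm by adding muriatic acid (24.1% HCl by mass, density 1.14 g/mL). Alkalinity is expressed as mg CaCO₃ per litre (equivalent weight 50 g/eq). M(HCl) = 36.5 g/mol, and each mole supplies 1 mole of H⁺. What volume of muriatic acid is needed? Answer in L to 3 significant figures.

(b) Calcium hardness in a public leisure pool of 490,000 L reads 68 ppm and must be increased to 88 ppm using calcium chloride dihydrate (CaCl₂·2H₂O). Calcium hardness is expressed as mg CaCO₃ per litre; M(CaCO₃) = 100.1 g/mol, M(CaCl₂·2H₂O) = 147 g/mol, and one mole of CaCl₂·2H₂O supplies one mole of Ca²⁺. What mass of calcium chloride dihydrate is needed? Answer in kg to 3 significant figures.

(a) 59.6 L; (b) 14.4 kg

(a) Volume: 126,000 US gal × 3.785 L/gal = 476,910 L.
(a) Alkalinity to neutralize: (171 − 124) = 47 mg/L as CaCO₃ × 476,910 L = 22,410 g as CaCO₃.
(a) Equivalents of H⁺ required: 22,410 ÷ 50 g/eq = 448.3 eq = 448.3 mol HCl.
(a) Mass of HCl: 448.3 × 36.5 = 16,360 g.
(a) Mass of 24.1% solution: 16,360 / 0.241 = 67,900 g.
(a) Volume: 67,900 g ÷ 1.14 g/mL = 59,560 mL.

(b) Hardness to add: (88 − 68) = 20 mg/L as CaCO₃ × 490,000 L = 9800 g as CaCO₃.
(b) Moles of Ca²⁺ (1 mol Ca²⁺ ≡ 1 mol CaCO₃): 9800 / 100.1 g/mol = 97.9 mol.
(b) Mass of CaCl₂·2H₂O: 97.9 × 147 = 14,390 g.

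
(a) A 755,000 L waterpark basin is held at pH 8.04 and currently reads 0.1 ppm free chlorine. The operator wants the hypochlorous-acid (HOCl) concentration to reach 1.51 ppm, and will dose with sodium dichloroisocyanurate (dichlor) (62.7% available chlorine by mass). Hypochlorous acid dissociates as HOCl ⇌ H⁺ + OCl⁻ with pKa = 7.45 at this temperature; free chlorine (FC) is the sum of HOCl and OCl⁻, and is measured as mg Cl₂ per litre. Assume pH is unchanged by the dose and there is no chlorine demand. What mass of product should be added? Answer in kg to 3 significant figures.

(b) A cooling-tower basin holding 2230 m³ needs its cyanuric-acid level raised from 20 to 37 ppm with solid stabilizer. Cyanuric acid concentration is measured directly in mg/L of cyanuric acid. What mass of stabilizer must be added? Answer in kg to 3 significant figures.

(a) [OCl⁻]/[HOCl] = 10^(pH − pKa) = 10^(8.04 − 7.45) = 3.89; fraction as HOCl = 1/(1 + 3.89) = 0.2045.
(a) Free chlorine required for 1.51 ppm HOCl: 1.51 / 0.2045 = 7.385 ppm.
(a) FC to add: 7.385 − 0.1 = 7.285 mg/L as Cl₂.
(a) Cl₂ equivalent: 7.285 mg/L × 755,000 L = 5500 g.
(a) Product at 62.7% available Cl: 5500 / 0.627 = 8772 g.

(b) Volume: 2230 m³ = 2,230,000 L.
(b) CYA to add: (37 − 20) = 17 mg/L × 2,230,000 L = 37,910 g cyanuric acid.

(a) 8.77 kg; (b) 37.9 kg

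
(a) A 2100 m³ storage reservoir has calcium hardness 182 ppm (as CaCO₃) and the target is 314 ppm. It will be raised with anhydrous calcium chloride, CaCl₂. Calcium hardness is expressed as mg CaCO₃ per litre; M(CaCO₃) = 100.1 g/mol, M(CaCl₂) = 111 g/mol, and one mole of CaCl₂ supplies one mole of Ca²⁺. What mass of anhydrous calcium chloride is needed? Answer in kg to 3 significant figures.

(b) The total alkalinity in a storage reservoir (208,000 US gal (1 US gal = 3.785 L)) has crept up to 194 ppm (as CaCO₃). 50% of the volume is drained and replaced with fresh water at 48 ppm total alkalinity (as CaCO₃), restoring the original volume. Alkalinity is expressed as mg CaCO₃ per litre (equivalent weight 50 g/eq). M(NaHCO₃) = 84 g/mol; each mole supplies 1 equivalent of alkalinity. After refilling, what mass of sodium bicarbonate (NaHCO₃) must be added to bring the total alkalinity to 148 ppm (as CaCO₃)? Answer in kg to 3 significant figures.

(a) 307 kg; (b) 35.7 kg

(a) Volume: 2100 m³ = 2,100,000 L.
(a) Hardness to add: (314 − 182) = 132 mg/L as CaCO₃ × 2,100,000 L = 277,200 g as CaCO₃.
(a) Moles of Ca²⁺ (1 mol Ca²⁺ ≡ 1 mol CaCO₃): 277,200 / 100.1 g/mol = 2769 mol.
(a) Mass of CaCl₂: 2769 × 111 = 307,400 g.

(b) Volume: 208,000 US gal × 3.785 L/gal = 787,280 L.
(b) After draining 50% and refilling: 194 × 0.50 + 48 × 0.50 = 121 ppm.
(b) Deficit to target: 148 − 121 = 27 mg/L.
(b) As CaCO₃: 27 mg/L × 787,280 L = 21,260 g; ÷ 50 g/eq ÷ 1 = 425.1 mol NaHCO₃.
(b) Mass: 425.1 × 84 = 35,710 g.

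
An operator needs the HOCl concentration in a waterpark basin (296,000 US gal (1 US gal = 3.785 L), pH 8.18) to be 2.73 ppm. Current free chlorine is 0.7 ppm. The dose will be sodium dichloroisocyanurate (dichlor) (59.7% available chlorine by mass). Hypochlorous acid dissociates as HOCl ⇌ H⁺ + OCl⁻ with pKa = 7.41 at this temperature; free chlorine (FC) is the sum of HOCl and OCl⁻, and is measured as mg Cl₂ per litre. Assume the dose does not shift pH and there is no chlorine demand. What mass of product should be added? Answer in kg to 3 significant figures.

Volume: 296,000 US gal × 3.785 L/gal = 1,120,360 L.
[OCl⁻]/[HOCl] = 10^(pH − pKa) = 10^(8.18 − 7.41) = 5.888; fraction as HOCl = 1/(1 + 5.888) = 0.1452.
Free chlorine required for 2.73 ppm HOCl: 2.73 / 0.1452 = 18.81 ppm.
FC to add: 18.81 − 0.7 = 18.11 mg/L as Cl₂.
Cl₂ equivalent: 18.11 mg/L × 1,120,360 L = 20,280 g.
Product at 59.7% available Cl: 20,280 / 0.597 = 33,980 g.

34.0 kg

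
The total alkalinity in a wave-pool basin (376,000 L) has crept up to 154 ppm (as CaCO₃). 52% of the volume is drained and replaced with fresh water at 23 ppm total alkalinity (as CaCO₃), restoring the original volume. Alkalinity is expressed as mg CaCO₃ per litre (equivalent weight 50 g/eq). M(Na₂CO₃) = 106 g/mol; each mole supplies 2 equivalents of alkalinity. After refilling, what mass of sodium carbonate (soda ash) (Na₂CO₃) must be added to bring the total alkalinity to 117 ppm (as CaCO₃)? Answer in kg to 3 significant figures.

12.4 kg

After draining 52% and refilling: 154 × 0.48 + 23 × 0.52 = 85.88 ppm.
Deficit to target: 117 − 85.88 = 31.12 mg/L.
As CaCO₃: 31.12 mg/L × 376,000 L = 11,700 g; ÷ 50 g/eq ÷ 2 = 117 mol Na₂CO₃.
Mass: 117 × 106 = 12,400 g.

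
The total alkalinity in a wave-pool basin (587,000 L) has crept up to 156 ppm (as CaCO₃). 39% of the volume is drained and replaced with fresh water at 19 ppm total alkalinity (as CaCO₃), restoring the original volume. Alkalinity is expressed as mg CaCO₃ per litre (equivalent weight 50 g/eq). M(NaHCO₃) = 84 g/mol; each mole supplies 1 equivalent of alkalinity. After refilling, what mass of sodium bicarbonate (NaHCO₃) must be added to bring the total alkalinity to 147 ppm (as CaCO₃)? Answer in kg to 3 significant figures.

After draining 39% and refilling: 156 × 0.61 + 19 × 0.39 = 102.57 ppm.
Deficit to target: 147 − 102.57 = 44.43 mg/L.
As CaCO₃: 44.43 mg/L × 587,000 L = 26,080 g; ÷ 50 g/eq ÷ 1 = 521.6 mol NaHCO₃.
Mass: 521.6 × 84 = 43,820 g.

43.8 kg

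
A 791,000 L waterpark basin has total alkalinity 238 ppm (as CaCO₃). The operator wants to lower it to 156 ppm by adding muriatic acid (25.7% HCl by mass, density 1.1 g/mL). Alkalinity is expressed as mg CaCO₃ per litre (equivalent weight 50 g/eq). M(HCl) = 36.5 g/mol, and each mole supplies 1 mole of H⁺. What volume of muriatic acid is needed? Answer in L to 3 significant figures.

167 L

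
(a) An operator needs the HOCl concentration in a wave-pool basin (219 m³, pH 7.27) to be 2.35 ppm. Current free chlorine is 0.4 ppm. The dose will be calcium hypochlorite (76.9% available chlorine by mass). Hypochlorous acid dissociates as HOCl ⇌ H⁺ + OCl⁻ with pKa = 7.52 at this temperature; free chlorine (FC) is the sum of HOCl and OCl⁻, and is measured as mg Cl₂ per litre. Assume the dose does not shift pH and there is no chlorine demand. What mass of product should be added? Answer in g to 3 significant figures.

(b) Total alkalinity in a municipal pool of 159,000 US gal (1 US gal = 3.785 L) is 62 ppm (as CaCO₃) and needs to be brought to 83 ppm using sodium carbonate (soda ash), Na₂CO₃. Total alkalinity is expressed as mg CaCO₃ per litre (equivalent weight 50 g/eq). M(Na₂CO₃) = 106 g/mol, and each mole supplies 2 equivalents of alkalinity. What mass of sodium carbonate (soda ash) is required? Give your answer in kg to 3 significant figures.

(a) 932 g; (b) 13.4 kg

(a) Volume: 219 m³ = 219,000 L.
(a) [OCl⁻]/[HOCl] = 10^(pH − pKa) = 10^(7.27 − 7.52) = 0.5623; fraction as HOCl = 1/(1 + 0.5623) = 0.6401.
(a) Free chlorine required for 2.35 ppm HOCl: 2.35 / 0.6401 = 3.672 ppm.
(a) FC to add: 3.672 − 0.4 = 3.272 mg/L as Cl₂.
(a) Cl₂ equivalent: 3.272 mg/L × 219,000 L = 716.5 g.
(a) Product at 76.9% available Cl: 716.5 / 0.769 = 931.7 g.

(b) Volume: 159,000 US gal × 3.785 L/gal = 601,815 L.
(b) Alkalinity to add: (83 − 62) = 21 mg/L as CaCO₃ × 601,815 L = 12,640 g as CaCO₃.
(b) Equivalents: 12,640 g ÷ 50 g/eq = 252.8 eq.
(b) Each mole of Na₂CO₃ supplies 2 eq, so 252.8 / 2 = 126.4 mol.
(b) Mass: 126.4 mol × 106 g/mol = 13,400 g.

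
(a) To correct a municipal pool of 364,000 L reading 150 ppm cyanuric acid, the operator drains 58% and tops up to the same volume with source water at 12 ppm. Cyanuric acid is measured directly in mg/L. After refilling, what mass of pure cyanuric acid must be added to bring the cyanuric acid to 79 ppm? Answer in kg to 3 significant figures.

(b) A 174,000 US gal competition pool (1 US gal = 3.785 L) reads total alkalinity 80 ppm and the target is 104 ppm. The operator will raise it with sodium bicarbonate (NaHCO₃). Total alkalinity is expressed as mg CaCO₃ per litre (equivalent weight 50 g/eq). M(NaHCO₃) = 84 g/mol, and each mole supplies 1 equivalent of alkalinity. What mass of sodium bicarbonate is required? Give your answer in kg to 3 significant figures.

(a) 3.29 kg; (b) 26.6 kg

(a) After draining 58% and refilling: 150 × 0.42 + 12 × 0.58 = 69.96 ppm.
(a) Deficit to target: 79 − 69.96 = 9.04 mg/L.
(a) Mass: 9.04 mg/L × 364,000 L = 3291 g cyanuric acid.

(b) Volume: 174,000 US gal × 3.785 L/gal = 658,590 L.
(b) Alkalinity to add: (104 − 80) = 24 mg/L as CaCO₃ × 658,590 L = 15,810 g as CaCO₃.
(b) Equivalents: 15,810 g ÷ 50 g/eq = 316.1 eq.
(b) NaHCO₃ supplies 1 eq per mole → 316.1 mol.
(b) Mass: 316.1 mol × 84 g/mol = 26,550 g.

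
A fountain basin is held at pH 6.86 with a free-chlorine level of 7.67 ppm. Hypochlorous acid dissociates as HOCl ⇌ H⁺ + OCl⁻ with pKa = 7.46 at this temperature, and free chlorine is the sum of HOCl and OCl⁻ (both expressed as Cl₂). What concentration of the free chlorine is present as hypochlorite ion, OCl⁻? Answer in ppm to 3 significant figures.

[OCl⁻]/[HOCl] = 10^(pH − pKa) = 10^(6.86 − 7.46) = 10^-0.60 = 0.2512.
Fraction as HOCl = 1 / (1 + 0.2512) = 0.7992.
OCl⁻ = (1 − 0.7992) × 7.67 ppm = 1.54 ppm.

1.54 ppm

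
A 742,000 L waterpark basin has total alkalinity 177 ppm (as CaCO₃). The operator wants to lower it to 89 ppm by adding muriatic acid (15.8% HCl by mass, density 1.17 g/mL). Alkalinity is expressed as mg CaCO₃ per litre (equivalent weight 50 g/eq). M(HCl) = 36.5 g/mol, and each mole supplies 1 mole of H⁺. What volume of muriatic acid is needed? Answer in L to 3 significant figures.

258 L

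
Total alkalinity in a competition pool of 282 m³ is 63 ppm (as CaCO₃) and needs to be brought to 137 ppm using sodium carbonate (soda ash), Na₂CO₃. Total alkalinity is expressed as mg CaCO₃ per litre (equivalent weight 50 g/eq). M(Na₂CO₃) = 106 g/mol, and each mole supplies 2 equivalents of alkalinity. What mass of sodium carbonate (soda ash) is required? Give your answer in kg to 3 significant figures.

22.1 kg

Volume: 282 m³ = 282,000 L.
Alkalinity to add: (137 − 63) = 74 mg/L as CaCO₃ × 282,000 L = 20,870 g as CaCO₃.
Equivalents: 20,870 g ÷ 50 g/eq = 417.4 eq.
Each mole of Na₂CO₃ supplies 2 eq, so 417.4 / 2 = 208.7 mol.
Mass: 208.7 mol × 106 g/mol = 22,120 g.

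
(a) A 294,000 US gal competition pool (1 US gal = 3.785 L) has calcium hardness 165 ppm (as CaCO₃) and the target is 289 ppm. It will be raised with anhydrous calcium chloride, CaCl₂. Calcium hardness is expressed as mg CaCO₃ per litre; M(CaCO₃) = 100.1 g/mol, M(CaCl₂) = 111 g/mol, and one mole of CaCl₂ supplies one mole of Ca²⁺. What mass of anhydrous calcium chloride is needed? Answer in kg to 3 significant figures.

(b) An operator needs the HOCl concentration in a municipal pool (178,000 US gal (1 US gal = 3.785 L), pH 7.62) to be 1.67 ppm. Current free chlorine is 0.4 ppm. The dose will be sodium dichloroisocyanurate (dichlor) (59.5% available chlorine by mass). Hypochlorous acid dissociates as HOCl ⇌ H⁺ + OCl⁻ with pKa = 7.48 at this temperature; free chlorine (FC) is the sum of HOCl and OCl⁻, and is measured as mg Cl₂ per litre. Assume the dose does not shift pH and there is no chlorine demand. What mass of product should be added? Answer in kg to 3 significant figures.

(a) Volume: 294,000 US gal × 3.785 L/gal = 1,112,790 L.
(a) Hardness to add: (289 − 165) = 124 mg/L as CaCO₃ × 1,112,790 L = 138,000 g as CaCO₃.
(a) Moles of Ca²⁺ (1 mol Ca²⁺ ≡ 1 mol CaCO₃): 138,000 / 100.1 g/mol = 1378 mol.
(a) Mass of CaCl₂: 1378 × 111 = 153,000 g.

(b) Volume: 178,000 US gal × 3.785 L/gal = 673,730 L.
(b) [OCl⁻]/[HOCl] = 10^(pH − pKa) = 10^(7.62 − 7.48) = 1.38; fraction as HOCl = 1/(1 + 1.38) = 0.4201.
(b) Free chlorine required for 1.67 ppm HOCl: 1.67 / 0.4201 = 3.975 ppm.
(b) FC to add: 3.975 − 0.4 = 3.575 mg/L as Cl₂.
(b) Cl₂ equivalent: 3.575 mg/L × 673,730 L = 2409 g.
(b) Product at 59.5% available Cl: 2409 / 0.595 = 4048 g.

(a) 153 kg; (b) 4.05 kg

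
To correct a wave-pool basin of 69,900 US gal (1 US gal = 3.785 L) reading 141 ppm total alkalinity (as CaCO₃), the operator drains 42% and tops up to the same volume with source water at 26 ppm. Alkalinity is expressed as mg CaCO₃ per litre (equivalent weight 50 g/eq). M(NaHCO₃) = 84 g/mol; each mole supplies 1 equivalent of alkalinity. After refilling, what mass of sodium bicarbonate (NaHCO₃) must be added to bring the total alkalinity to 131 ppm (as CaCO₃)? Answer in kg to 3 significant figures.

17.0 kg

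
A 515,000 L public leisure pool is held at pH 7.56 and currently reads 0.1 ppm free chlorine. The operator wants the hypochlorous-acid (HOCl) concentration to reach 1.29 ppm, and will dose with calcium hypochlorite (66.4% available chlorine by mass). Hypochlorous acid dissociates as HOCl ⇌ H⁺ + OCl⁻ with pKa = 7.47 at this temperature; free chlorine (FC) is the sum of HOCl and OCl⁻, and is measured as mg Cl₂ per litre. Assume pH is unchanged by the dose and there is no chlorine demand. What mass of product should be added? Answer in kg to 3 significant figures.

2.15 kg

[OCl⁻]/[HOCl] = 10^(pH − pKa) = 10^(7.56 − 7.47) = 1.23; fraction as HOCl = 1/(1 + 1.23) = 0.4484.
Free chlorine required for 1.29 ppm HOCl: 1.29 / 0.4484 = 2.877 ppm.
FC to add: 2.877 − 0.1 = 2.777 mg/L as Cl₂.
Cl₂ equivalent: 2.777 mg/L × 515,000 L = 1430 g.
Product at 66.4% available Cl: 1430 / 0.664 = 2154 g.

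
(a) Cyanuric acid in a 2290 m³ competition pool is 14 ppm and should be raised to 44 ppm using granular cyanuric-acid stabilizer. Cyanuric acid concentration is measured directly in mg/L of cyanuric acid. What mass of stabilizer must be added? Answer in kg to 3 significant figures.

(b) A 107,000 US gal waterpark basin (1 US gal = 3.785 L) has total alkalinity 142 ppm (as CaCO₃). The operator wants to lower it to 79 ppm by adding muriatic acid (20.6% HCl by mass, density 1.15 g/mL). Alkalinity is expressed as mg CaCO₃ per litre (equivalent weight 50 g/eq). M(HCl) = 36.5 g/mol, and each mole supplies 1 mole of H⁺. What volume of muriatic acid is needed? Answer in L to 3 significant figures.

(a) Volume: 2290 m³ = 2,290,000 L.
(a) CYA to add: (44 − 14) = 30 mg/L × 2,290,000 L = 68,700 g cyanuric acid.

(b) Volume: 107,000 US gal × 3.785 L/gal = 404,995 L.
(b) Alkalinity to neutralize: (142 − 79) = 63 mg/L as CaCO₃ × 404,995 L = 25,510 g as CaCO₃.
(b) Equivalents of H⁺ required: 25,510 ÷ 50 g/eq = 510.3 eq = 510.3 mol HCl.
(b) Mass of HCl: 510.3 × 36.5 = 18,630 g.
(b) Mass of 20.6% solution: 18,630 / 0.206 = 90,420 g.
(b) Volume: 90,420 g ÷ 1.15 g/mL = 78,620 mL.

(a) 68.7 kg; (b) 78.6 L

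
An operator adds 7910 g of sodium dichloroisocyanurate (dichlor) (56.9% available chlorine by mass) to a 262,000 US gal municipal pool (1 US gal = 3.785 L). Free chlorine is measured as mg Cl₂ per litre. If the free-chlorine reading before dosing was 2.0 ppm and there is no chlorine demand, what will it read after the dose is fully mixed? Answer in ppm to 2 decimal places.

Volume: 262,000 US gal × 3.785 L/gal = 991,670 L.
Available chlorine delivered: 7910 g × 0.569 = 4501 g as Cl₂.
Concentration rise: 4501 g / 991,670 L = 4.539 mg/L = 4.54 ppm.
Final FC: 2.0 + 4.54 = 6.54 ppm.

6.54 ppm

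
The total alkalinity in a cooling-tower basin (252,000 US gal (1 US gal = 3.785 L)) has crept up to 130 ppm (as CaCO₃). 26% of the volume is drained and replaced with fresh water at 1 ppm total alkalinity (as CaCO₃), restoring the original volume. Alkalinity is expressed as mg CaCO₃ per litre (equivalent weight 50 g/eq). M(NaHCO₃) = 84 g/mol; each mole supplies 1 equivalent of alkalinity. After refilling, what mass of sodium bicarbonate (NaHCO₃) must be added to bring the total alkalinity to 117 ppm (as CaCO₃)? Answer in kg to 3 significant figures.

32.9 kg

Volume: 252,000 US gal × 3.785 L/gal = 953,820 L.
After draining 26% and refilling: 130 × 0.74 + 1 × 0.26 = 96.46 ppm.
Deficit to target: 117 − 96.46 = 20.54 mg/L.
As CaCO₃: 20.54 mg/L × 953,820 L = 19,590 g; ÷ 50 g/eq ÷ 1 = 391.8 mol NaHCO₃.
Mass: 391.8 × 84 = 32,910 g.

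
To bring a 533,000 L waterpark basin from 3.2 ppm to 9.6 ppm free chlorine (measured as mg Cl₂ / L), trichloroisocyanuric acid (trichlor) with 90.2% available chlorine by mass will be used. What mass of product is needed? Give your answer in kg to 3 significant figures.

3.78 kg

Chlorine deficit: 9.6 − 3.2 = 6.4 ppm = 6.4 mg/L as Cl₂.
Cl₂ equivalent needed: 6.4 mg/L × 533,000 L = 3,411,000 mg = 3411 g.
Product at 90.2% available chlorine: 3411 / 0.902 = 3782 g.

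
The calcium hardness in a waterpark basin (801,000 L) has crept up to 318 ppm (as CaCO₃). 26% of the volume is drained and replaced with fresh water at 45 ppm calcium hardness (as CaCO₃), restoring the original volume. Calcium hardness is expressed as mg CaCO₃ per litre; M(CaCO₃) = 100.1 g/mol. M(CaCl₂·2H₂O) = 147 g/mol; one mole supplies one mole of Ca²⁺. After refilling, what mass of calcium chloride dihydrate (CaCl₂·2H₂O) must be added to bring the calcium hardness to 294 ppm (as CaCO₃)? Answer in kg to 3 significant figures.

After draining 26% and refilling: 318 × 0.74 + 45 × 0.26 = 247.02 ppm.
Deficit to target: 294 − 247.02 = 46.98 mg/L.
As CaCO₃: 46.98 mg/L × 801,000 L = 37,630 g; ÷ 100.1 = 375.9 mol Ca²⁺.
Mass: 375.9 × 147 = 55,260 g.

55.3 kg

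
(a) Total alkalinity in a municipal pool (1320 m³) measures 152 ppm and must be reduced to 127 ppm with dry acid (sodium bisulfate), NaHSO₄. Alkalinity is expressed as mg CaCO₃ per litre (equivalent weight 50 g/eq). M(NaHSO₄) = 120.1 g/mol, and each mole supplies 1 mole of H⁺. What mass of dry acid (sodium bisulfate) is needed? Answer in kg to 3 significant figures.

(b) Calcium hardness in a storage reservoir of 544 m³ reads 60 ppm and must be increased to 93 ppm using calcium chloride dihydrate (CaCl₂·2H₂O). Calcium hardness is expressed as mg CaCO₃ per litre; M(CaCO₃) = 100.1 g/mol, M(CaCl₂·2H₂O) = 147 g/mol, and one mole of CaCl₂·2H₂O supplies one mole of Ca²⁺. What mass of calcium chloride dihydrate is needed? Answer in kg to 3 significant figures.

(a) Volume: 1320 m³ = 1,320,000 L.
(a) Alkalinity to neutralize: (152 − 127) = 25 mg/L as CaCO₃ × 1,320,000 L = 33,000 g as CaCO₃.
(a) Equivalents of H⁺ required: 33,000 ÷ 50 g/eq = 660 eq = 660 mol NaHSO₄.
(a) Mass of NaHSO₄: 660 × 120.1 = 79,270 g.

(b) Volume: 544 m³ = 544,000 L.
(b) Hardness to add: (93 − 60) = 33 mg/L as CaCO₃ × 544,000 L = 17,950 g as CaCO₃.
(b) Moles of Ca²⁺ (1 mol Ca²⁺ ≡ 1 mol CaCO₃): 17,950 / 100.1 g/mol = 179.3 mol.
(b) Mass of CaCl₂·2H₂O: 179.3 × 147 = 26,360 g.

(a) 79.3 kg; (b) 26.4 kg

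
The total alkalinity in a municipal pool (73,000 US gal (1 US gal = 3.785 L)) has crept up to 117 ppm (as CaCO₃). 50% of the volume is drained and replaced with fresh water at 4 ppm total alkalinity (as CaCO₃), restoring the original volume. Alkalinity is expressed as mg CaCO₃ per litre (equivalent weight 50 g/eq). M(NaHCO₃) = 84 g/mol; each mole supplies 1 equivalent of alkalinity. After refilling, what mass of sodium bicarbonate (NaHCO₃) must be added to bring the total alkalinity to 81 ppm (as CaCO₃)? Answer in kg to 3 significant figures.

Volume: 73,000 US gal × 3.785 L/gal = 276,305 L.
After draining 50% and refilling: 117 × 0.50 + 4 × 0.50 = 60.5 ppm.
Deficit to target: 81 − 60.5 = 20.5 mg/L.
As CaCO₃: 20.5 mg/L × 276,305 L = 5664 g; ÷ 50 g/eq ÷ 1 = 113.3 mol NaHCO₃.
Mass: 113.3 × 84 = 9516 g.

9.52 kg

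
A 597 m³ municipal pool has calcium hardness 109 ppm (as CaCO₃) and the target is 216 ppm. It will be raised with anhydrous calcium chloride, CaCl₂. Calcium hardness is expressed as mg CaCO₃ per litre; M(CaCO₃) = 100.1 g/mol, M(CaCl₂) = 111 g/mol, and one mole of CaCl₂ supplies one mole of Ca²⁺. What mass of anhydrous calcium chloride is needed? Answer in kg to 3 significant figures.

70.8 kg

Volume: 597 m³ = 597,000 L.
Hardness to add: (216 − 109) = 107 mg/L as CaCO₃ × 597,000 L = 63,880 g as CaCO₃.
Moles of Ca²⁺ (1 mol Ca²⁺ ≡ 1 mol CaCO₃): 63,880 / 100.1 g/mol = 638.2 mol.
Mass of CaCl₂: 638.2 × 111 = 70,830 g.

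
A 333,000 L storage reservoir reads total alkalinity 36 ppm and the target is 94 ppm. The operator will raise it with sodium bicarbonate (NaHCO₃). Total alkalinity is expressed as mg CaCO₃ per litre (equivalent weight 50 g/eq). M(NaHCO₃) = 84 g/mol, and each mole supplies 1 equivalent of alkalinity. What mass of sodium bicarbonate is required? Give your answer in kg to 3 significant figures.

Alkalinity to add: (94 − 36) = 58 mg/L as CaCO₃ × 333,000 L = 19,310 g as CaCO₃.
Equivalents: 19,310 g ÷ 50 g/eq = 386.3 eq.
NaHCO₃ supplies 1 eq per mole → 386.3 mol.
Mass: 386.3 mol × 84 g/mol = 32,450 g.

32.4 kg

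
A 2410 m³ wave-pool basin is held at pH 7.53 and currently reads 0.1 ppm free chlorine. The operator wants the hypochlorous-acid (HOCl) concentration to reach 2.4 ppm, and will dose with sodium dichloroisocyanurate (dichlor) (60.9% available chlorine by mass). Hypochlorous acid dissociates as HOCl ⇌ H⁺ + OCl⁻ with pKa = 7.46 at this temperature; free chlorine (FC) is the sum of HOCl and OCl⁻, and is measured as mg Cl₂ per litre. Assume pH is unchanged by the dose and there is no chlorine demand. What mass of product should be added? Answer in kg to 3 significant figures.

20.3 kg

Volume: 2410 m³ = 2,410,000 L.
[OCl⁻]/[HOCl] = 10^(pH − pKa) = 10^(7.53 − 7.46) = 1.175; fraction as HOCl = 1/(1 + 1.175) = 0.4598.
Free chlorine required for 2.4 ppm HOCl: 2.4 / 0.4598 = 5.22 ppm.
FC to add: 5.22 − 0.1 = 5.12 mg/L as Cl₂.
Cl₂ equivalent: 5.12 mg/L × 2,410,000 L = 12,340 g.
Product at 60.9% available Cl: 12,340 / 0.609 = 20,260 g.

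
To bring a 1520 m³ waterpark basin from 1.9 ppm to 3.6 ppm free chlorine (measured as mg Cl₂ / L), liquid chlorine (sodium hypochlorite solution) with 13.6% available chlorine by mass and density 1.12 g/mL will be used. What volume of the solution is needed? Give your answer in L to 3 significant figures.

17.0 L

Volume: 1520 m³ = 1,520,000 L.
Chlorine deficit: 3.6 − 1.9 = 1.7 ppm = 1.7 mg/L as Cl₂.
Cl₂ equivalent needed: 1.7 mg/L × 1,520,000 L = 2,584,000 mg = 2584 g.
Product at 13.6% available chlorine: 2584 / 0.136 = 19,000 g.
Volume at density 1.12 g/mL: 19,000 g ÷ 1.12 g/mL = 16,960 mL.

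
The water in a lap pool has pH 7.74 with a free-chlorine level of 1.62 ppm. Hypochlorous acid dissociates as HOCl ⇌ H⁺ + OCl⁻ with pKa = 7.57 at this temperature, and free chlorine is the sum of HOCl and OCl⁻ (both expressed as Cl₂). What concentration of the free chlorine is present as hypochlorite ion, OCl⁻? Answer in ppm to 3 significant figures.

[OCl⁻]/[HOCl] = 10^(pH − pKa) = 10^(7.74 − 7.57) = 10^0.17 = 1.479.
Fraction as HOCl = 1 / (1 + 1.479) = 0.4034.
OCl⁻ = (1 − 0.4034) × 1.62 ppm = 0.9665 ppm.

0.967 ppm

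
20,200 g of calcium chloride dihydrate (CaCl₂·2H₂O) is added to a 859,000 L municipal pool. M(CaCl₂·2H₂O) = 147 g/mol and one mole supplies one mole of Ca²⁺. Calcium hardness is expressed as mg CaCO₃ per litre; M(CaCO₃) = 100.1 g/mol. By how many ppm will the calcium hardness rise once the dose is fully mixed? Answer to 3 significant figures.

16.0 ppm

Moles of Ca²⁺: 20,200 g ÷ 147 g/mol = 137.4 mol.
As CaCO₃: 137.4 mol × 100.1 g/mol = 13,760 g.
Rise: 13,760 g / 859,000 L × 1000 = 16.01 mg/L.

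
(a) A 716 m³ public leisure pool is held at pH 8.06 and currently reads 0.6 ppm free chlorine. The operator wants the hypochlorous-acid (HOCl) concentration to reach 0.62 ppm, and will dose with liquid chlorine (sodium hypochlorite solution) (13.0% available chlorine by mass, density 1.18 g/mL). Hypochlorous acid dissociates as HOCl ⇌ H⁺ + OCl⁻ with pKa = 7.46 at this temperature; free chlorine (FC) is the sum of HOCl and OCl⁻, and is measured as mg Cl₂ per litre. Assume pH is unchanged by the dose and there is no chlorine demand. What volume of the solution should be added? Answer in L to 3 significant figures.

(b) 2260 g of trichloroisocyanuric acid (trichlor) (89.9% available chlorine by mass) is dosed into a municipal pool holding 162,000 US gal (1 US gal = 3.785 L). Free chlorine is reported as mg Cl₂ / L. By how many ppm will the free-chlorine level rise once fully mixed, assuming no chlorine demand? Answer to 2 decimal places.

(a) 11.6 L; (b) 3.31 ppm

(a) Volume: 716 m³ = 716,000 L.
(a) [OCl⁻]/[HOCl] = 10^(pH − pKa) = 10^(8.06 − 7.46) = 3.981; fraction as HOCl = 1/(1 + 3.981) = 0.2008.
(a) Free chlorine required for 0.62 ppm HOCl: 0.62 / 0.2008 = 3.088 ppm.
(a) FC to add: 3.088 − 0.6 = 2.488 mg/L as Cl₂.
(a) Cl₂ equivalent: 2.488 mg/L × 716,000 L = 1782 g.
(a) Product at 13.0% available Cl: 1782 / 0.13 = 13,700 g.
(a) Volume: 13,700 g ÷ 1.18 g/mL = 11,610 mL.

(b) Volume: 162,000 US gal × 3.785 L/gal = 613,170 L.
(b) Available chlorine delivered: 2260 g × 0.899 = 2032 g as Cl₂.
(b) Concentration rise: 2032 g / 613,170 L = 3.314 mg/L = 3.31 ppm.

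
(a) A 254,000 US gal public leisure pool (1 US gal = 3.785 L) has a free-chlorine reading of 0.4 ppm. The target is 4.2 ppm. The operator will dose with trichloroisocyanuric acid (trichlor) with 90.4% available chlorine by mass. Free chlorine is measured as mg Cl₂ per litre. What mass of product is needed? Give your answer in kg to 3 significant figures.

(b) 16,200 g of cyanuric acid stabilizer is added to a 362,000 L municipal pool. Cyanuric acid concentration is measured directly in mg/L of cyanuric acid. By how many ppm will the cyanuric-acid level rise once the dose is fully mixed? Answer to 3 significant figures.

(a) 4.04 kg; (b) 44.8 ppm

(a) Volume: 254,000 US gal × 3.785 L/gal = 961,390 L.
(a) Chlorine deficit: 4.2 − 0.4 = 3.8 ppm = 3.8 mg/L as Cl₂.
(a) Cl₂ equivalent needed: 3.8 mg/L × 961,390 L = 3,653,000 mg = 3653 g.
(a) Product at 90.4% available chlorine: 3653 / 0.904 = 4041 g.

(b) Rise: 16,200 g / 362,000 L × 1000 = 44.75 mg/L.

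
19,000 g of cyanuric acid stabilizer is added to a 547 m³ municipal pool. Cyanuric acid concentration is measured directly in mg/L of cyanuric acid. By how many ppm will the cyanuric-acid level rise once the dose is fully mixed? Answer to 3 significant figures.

Volume: 547 m³ = 547,000 L.
Rise: 19,000 g / 547,000 L × 1000 = 34.73 mg/L.

34.7 ppm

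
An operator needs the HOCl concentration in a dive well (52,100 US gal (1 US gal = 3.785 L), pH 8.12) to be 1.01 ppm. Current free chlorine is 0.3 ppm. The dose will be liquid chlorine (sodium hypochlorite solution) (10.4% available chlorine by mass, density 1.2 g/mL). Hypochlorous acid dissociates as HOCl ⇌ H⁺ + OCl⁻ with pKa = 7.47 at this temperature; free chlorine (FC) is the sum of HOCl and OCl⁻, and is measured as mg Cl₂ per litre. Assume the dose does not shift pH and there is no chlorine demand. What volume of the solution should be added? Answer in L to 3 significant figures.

Volume: 52,100 US gal × 3.785 L/gal = 197,198 L.
[OCl⁻]/[HOCl] = 10^(pH − pKa) = 10^(8.12 − 7.47) = 4.467; fraction as HOCl = 1/(1 + 4.467) = 0.1829.
Free chlorine required for 1.01 ppm HOCl: 1.01 / 0.1829 = 5.522 ppm.
FC to add: 5.522 − 0.3 = 5.222 mg/L as Cl₂.
Cl₂ equivalent: 5.222 mg/L × 197,198 L = 1030 g.
Product at 10.4% available Cl: 1030 / 0.104 = 9901 g.
Volume: 9901 g ÷ 1.2 g/mL = 8251 mL.

8.25 L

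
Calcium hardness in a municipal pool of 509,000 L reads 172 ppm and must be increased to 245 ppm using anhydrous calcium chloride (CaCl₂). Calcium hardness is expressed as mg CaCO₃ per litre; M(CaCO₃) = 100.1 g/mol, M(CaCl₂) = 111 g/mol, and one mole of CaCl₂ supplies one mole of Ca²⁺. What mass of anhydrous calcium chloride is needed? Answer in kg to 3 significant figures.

Hardness to add: (245 − 172) = 73 mg/L as CaCO₃ × 509,000 L = 37,160 g as CaCO₃.
Moles of Ca²⁺ (1 mol Ca²⁺ ≡ 1 mol CaCO₃): 37,160 / 100.1 g/mol = 371.2 mol.
Mass of CaCl₂: 371.2 × 111 = 41,200 g.

41.2 kg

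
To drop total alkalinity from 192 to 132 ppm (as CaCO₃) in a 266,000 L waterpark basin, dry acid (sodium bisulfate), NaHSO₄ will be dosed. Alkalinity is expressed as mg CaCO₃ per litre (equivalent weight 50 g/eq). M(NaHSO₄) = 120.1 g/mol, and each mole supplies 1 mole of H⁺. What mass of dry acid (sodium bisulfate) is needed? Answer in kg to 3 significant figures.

Alkalinity to neutralize: (192 − 132) = 60 mg/L as CaCO₃ × 266,000 L = 15,960 g as CaCO₃.
Equivalents of H⁺ required: 15,960 ÷ 50 g/eq = 319.2 eq = 319.2 mol NaHSO₄.
Mass of NaHSO₄: 319.2 × 120.1 = 38,340 g.

38.3 kg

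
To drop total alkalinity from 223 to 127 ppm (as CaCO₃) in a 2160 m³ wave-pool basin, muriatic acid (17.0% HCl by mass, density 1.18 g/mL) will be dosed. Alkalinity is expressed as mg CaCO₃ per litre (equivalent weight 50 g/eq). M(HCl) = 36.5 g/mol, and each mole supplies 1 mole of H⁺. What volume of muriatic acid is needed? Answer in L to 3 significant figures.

Volume: 2160 m³ = 2,160,000 L.
Alkalinity to neutralize: (223 − 127) = 96 mg/L as CaCO₃ × 2,160,000 L = 207,400 g as CaCO₃.
Equivalents of H⁺ required: 207,400 ÷ 50 g/eq = 4147 eq = 4147 mol HCl.
Mass of HCl: 4147 × 36.5 = 151,400 g.
Mass of 17.0% solution: 151,400 / 0.17 = 890,400 g.
Volume: 890,400 g ÷ 1.18 g/mL = 754,600 mL.

755 L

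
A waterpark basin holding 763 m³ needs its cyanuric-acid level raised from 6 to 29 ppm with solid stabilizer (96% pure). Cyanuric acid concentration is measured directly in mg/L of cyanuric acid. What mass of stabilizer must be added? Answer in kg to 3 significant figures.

Volume: 763 m³ = 763,000 L.
CYA to add: (29 − 6) = 23 mg/L × 763,000 L = 17,550 g cyanuric acid.
At 96% purity: 17,550 / 0.96 = 18,280 g product.

18.3 kg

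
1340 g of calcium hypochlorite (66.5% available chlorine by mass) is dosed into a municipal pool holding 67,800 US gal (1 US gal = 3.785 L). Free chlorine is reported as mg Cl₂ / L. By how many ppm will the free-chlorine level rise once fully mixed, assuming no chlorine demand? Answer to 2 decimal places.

3.47 ppm

Volume: 67,800 US gal × 3.785 L/gal = 256,623 L.
Available chlorine delivered: 1340 g × 0.665 = 891.1 g as Cl₂.
Concentration rise: 891.1 g / 256,623 L = 3.472 mg/L = 3.47 ppm.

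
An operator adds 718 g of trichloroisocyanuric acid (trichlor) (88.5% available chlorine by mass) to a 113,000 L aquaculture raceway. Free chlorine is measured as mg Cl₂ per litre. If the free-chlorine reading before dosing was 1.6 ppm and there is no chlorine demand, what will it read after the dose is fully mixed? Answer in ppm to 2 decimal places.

Available chlorine delivered: 718 g × 0.885 = 635.4 g as Cl₂.
Concentration rise: 635.4 g / 113,000 L = 5.623 mg/L = 5.62 ppm.
Final FC: 1.6 + 5.62 = 7.22 ppm.

7.22 ppm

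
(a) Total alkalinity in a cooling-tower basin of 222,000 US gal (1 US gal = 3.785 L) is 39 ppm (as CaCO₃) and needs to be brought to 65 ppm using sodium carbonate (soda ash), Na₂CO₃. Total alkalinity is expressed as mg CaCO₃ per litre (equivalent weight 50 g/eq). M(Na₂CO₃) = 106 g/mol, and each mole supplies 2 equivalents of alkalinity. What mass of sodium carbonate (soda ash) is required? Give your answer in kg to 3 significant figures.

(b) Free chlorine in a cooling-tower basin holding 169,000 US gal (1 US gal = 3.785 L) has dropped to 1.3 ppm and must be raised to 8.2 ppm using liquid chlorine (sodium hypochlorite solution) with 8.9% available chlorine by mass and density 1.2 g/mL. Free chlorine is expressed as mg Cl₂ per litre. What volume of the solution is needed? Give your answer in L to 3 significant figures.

(a) 23.2 kg; (b) 41.3 L

(a) Volume: 222,000 US gal × 3.785 L/gal = 840,270 L.
(a) Alkalinity to add: (65 − 39) = 26 mg/L as CaCO₃ × 840,270 L = 21,850 g as CaCO₃.
(a) Equivalents: 21,850 g ÷ 50 g/eq = 436.9 eq.
(a) Each mole of Na₂CO₃ supplies 2 eq, so 436.9 / 2 = 218.5 mol.
(a) Mass: 218.5 mol × 106 g/mol = 23,160 g.

(b) Volume: 169,000 US gal × 3.785 L/gal = 639,665 L.
(b) Chlorine deficit: 8.2 − 1.3 = 6.9 ppm = 6.9 mg/L as Cl₂.
(b) Cl₂ equivalent needed: 6.9 mg/L × 639,665 L = 4,414,000 mg = 4414 g.
(b) Product at 8.9% available chlorine: 4414 / 0.089 = 49,590 g.
(b) Volume at density 1.2 g/mL: 49,590 g ÷ 1.2 g/mL = 41,330 mL.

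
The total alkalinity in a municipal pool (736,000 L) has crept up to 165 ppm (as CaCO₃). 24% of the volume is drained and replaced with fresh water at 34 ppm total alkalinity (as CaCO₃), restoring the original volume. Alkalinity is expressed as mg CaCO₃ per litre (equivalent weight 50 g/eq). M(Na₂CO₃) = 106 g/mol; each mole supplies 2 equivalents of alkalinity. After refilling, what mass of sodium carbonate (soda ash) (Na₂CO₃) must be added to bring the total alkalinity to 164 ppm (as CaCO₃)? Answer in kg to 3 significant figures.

After draining 24% and refilling: 165 × 0.76 + 34 × 0.24 = 133.56 ppm.
Deficit to target: 164 − 133.56 = 30.44 mg/L.
As CaCO₃: 30.44 mg/L × 736,000 L = 22,400 g; ÷ 50 g/eq ÷ 2 = 224 mol Na₂CO₃.
Mass: 224 × 106 = 23,750 g.

23.7 kg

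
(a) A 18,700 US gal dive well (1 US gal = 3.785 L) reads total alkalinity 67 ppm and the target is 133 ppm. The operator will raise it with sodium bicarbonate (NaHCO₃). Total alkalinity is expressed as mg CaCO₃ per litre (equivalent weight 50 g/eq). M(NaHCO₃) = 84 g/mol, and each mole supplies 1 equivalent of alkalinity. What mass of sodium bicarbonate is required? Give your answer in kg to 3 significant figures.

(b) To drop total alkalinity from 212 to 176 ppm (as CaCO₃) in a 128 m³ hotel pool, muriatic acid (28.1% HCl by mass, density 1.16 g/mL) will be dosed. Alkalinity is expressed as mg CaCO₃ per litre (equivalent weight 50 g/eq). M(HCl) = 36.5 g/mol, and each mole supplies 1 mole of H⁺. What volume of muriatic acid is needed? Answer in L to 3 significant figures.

(a) Volume: 18,700 US gal × 3.785 L/gal = 70,780 L.
(a) Alkalinity to add: (133 − 67) = 66 mg/L as CaCO₃ × 70,780 L = 4671 g as CaCO₃.
(a) Equivalents: 4671 g ÷ 50 g/eq = 93.43 eq.
(a) NaHCO₃ supplies 1 eq per mole → 93.43 mol.
(a) Mass: 93.43 mol × 84 g/mol = 7848 g.

(b) Volume: 128 m³ = 128,000 L.
(b) Alkalinity to neutralize: (212 − 176) = 36 mg/L as CaCO₃ × 128,000 L = 4608 g as CaCO₃.
(b) Equivalents of H⁺ required: 4608 ÷ 50 g/eq = 92.16 eq = 92.16 mol HCl.
(b) Mass of HCl: 92.16 × 36.5 = 3364 g.
(b) Mass of 28.1% solution: 3364 / 0.281 = 11,970 g.
(b) Volume: 11,970 g ÷ 1.16 g/mL = 10,320 mL.

(a) 7.85 kg; (b) 10.3 L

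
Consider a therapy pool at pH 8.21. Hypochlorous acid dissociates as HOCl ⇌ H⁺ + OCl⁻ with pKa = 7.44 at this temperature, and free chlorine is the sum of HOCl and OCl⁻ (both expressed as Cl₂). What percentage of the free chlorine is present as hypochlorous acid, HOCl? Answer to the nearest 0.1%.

14.5%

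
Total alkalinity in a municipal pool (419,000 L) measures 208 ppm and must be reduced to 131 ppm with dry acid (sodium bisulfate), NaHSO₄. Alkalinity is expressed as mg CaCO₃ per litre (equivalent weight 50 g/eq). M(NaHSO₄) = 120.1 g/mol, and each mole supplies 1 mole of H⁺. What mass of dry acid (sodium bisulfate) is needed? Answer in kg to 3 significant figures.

77.5 kg

Alkalinity to neutralize: (208 − 131) = 77 mg/L as CaCO₃ × 419,000 L = 32,260 g as CaCO₃.
Equivalents of H⁺ required: 32,260 ÷ 50 g/eq = 645.3 eq = 645.3 mol NaHSO₄.
Mass of NaHSO₄: 645.3 × 120.1 = 77,500 g.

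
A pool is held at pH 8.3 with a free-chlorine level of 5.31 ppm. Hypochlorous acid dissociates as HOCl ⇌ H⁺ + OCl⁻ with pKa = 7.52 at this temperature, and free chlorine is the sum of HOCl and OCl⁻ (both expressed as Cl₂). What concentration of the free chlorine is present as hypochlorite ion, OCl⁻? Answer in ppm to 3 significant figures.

[OCl⁻]/[HOCl] = 10^(pH − pKa) = 10^(8.3 − 7.52) = 10^0.78 = 6.026.
Fraction as HOCl = 1 / (1 + 6.026) = 0.1423.
OCl⁻ = (1 − 0.1423) × 5.31 ppm = 4.554 ppm.

4.55 ppm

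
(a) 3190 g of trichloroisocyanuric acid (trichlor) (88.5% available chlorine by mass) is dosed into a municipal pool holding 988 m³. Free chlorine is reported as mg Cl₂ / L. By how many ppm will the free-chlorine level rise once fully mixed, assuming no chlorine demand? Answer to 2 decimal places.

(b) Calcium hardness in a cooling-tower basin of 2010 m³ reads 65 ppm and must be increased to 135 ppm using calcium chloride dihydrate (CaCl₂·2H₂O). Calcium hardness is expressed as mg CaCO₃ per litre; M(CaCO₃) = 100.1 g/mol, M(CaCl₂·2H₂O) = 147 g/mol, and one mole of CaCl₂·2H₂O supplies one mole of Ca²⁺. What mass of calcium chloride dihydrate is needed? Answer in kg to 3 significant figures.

(a) Volume: 988 m³ = 988,000 L.
(a) Available chlorine delivered: 3190 g × 0.885 = 2823 g as Cl₂.
(a) Concentration rise: 2823 g / 988,000 L = 2.857 mg/L = 2.86 ppm.

(b) Volume: 2010 m³ = 2,010,000 L.
(b) Hardness to add: (135 − 65) = 70 mg/L as CaCO₃ × 2,010,000 L = 140,700 g as CaCO₃.
(b) Moles of Ca²⁺ (1 mol Ca²⁺ ≡ 1 mol CaCO₃): 140,700 / 100.1 g/mol = 1406 mol.
(b) Mass of CaCl₂·2H₂O: 1406 × 147 = 206,600 g.

(a) 2.86 ppm; (b) 207 kg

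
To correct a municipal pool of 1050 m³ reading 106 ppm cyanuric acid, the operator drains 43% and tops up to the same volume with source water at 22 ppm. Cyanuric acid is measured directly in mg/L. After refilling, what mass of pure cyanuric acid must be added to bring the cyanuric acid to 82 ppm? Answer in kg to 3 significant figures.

12.7 kg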